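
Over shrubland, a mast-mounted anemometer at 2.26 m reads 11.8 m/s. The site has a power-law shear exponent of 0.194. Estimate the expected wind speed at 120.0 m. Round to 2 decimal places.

25.50 m/s

Power-law profile: V₂ = V₁ · (z₂/z₁)^α
V₂ = 11.8 × (120.0/2.26)^0.194 = 11.8 × (53.0973)^0.194
    = 11.8 × 2.1610 = 25.5003 m/s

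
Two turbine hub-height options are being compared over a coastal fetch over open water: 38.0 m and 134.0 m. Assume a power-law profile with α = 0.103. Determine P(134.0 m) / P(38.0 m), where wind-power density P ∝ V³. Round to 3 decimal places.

1.476

Speed ratio: V_B/V_A = (z_B/z_A)^α = (134.0/38.0)^0.103 = (3.5263)^0.103 = 1.13861
Power-density ratio: P_B/P_A = (V_B/V_A)³ = (1.13861)³ = 1.47612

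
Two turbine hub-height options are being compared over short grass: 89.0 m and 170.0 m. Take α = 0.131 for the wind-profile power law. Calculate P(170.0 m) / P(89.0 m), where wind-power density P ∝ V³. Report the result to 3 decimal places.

1.290

Speed ratio: V_B/V_A = (z_B/z_A)^α = (170.0/89.0)^0.131 = (1.9101)^0.131 = 1.08848
Power-density ratio: P_B/P_A = (V_B/V_A)³ = (1.08848)³ = 1.28960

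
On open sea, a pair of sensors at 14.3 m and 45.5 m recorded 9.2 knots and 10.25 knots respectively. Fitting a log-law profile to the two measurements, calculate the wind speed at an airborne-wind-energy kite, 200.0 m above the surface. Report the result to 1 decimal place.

Log law: V ∝ ln(z/z₀). From the pair, with r = V₁/V₂ = 0.89756,
ln z₀ = (ln z₁ − r·ln z₂)/(1 − r) = (2.6603 − 0.89756×3.8177)/0.10244 = -7.4812 → z₀ = 0.0005636 m
V₃ = V₁ · ln(z₃/z₀)/ln(z₁/z₀) = 9.2 × 12.7795/10.1415 = 11.5932 knots

11.6 knots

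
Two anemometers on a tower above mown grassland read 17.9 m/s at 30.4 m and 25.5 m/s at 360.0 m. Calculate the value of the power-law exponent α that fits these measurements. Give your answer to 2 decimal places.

Power law: V₂/V₁ = (z₂/z₁)^α ⇒ α = ln(V₂/V₁) / ln(z₂/z₁)
α = ln(25.5/17.9) / ln(360.0/30.4) = ln(1.4246) / ln(11.8421)
  = 0.35388 / 2.47166 = 0.14317

α ≈ 0.14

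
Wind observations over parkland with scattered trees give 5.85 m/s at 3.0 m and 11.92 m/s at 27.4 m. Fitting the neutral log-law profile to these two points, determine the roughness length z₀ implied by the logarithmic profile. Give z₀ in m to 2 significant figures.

Log law: V(z) ∝ ln(z/z₀). With r = V₁/V₂ = 5.85/11.92 = 0.49077,
r · ln(z₂/z₀) = ln(z₁/z₀) ⇒ ln z₀ = (ln z₁ − r·ln z₂)/(1 − r)
ln z₀ = (1.09861 − 0.49077×3.31054) / 0.50923 = -1.0331
z₀ = exp(-1.0331) = 0.3559 m

z₀ ≈ 0.36 m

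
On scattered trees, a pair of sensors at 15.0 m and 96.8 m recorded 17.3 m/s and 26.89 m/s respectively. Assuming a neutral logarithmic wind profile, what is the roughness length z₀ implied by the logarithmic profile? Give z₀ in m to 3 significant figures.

z₀ ≈ 0.519 m

Log law: V(z) ∝ ln(z/z₀). With r = V₁/V₂ = 17.3/26.89 = 0.64336,
r · ln(z₂/z₀) = ln(z₁/z₀) ⇒ ln z₀ = (ln z₁ − r·ln z₂)/(1 − r)
ln z₀ = (2.70805 − 0.64336×4.57265) / 0.35664 = -0.6556
z₀ = exp(-0.6556) = 0.5191 m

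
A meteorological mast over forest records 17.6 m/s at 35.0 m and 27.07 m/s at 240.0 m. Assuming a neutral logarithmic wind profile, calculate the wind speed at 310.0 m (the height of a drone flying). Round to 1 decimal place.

Log law: V ∝ ln(z/z₀). From the pair, with r = V₁/V₂ = 0.65017,
ln z₀ = (ln z₁ − r·ln z₂)/(1 − r) = (3.5553 − 0.65017×5.4806)/0.34983 = -0.0228 → z₀ = 0.9775 m
V₃ = V₁ · ln(z₃/z₀)/ln(z₁/z₀) = 17.6 × 5.7594/3.5782 = 28.3289 m/s

28.3 m/s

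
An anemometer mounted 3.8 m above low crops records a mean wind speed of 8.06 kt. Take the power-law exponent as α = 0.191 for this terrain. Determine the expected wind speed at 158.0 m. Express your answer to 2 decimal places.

Power-law profile: V₂ = V₁ · (z₂/z₁)^α
V₂ = 8.06 × (158.0/3.8)^0.191 = 8.06 × (41.5789)^0.191
    = 8.06 × 2.0380 = 16.4263 kt

16.43 kt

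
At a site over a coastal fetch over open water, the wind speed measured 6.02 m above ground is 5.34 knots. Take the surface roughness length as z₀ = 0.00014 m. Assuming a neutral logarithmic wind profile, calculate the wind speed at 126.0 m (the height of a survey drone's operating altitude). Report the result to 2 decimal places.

Log law: V(z) ∝ ln(z/z₀), so V₂/V₁ = ln(z₂/z₀) / ln(z₁/z₀).
ln(126.0/0.00014) = 13.7102, ln(6.02/0.00014) = 10.6690
V₂ = 5.34 × 13.7102/10.6690 = 5.34 × 1.2851 = 6.8622 knots

6.86 knots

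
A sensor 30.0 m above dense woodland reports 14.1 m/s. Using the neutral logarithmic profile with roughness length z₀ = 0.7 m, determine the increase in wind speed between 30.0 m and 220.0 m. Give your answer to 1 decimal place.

7.5 m/s

Log law: V₂ = V₁ · ln(z₂/z₀)/ln(z₁/z₀) = 14.1 × 5.7503/3.7579 = 21.5758 m/s
ΔV = 21.5758 − 14.1 = 7.4758 m/s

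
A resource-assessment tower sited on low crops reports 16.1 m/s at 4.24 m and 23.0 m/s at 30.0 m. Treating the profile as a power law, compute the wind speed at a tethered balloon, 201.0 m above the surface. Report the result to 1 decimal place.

First find α: α = ln(V₂/V₁)/ln(z₂/z₁) = ln(23.0/16.1)/ln(30.0/4.24) = 0.35667/1.95663 = 0.1823
Extrapolate from 30.0 m to 201.0 m: V₃ = 23.0 × (201.0/30.0)^0.1823 = 23.0 × 1.4144 = 32.5322 m/s

32.5 m/s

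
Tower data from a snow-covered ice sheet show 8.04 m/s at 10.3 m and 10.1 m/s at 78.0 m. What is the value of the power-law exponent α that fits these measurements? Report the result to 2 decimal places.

Power law: V₂/V₁ = (z₂/z₁)^α ⇒ α = ln(V₂/V₁) / ln(z₂/z₁)
α = ln(10.1/8.04) / ln(78.0/10.3) = ln(1.2562) / ln(7.5728)
  = 0.22811 / 2.02456 = 0.11267

α ≈ 0.11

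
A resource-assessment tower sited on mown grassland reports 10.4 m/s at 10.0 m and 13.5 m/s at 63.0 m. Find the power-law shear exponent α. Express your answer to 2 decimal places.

Power law: V₂/V₁ = (z₂/z₁)^α ⇒ α = ln(V₂/V₁) / ln(z₂/z₁)
α = ln(13.5/10.4) / ln(63.0/10.0) = ln(1.2981) / ln(6.3000)
  = 0.26088 / 1.84055 = 0.14174

α ≈ 0.14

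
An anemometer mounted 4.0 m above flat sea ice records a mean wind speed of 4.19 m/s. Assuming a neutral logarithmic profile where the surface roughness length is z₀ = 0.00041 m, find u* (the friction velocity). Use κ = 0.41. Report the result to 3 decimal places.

Log law: V(z) = (u*/κ) · ln(z/z₀) ⇒ u* = κ · V / ln(z/z₀)
u* = 0.41 × 4.19 / ln(4.0/0.00041) = 0.41 × 4.19 / 9.1856
   = 1.7179 / 9.1856 = 0.1870 m/s

u* ≈ 0.187 m/s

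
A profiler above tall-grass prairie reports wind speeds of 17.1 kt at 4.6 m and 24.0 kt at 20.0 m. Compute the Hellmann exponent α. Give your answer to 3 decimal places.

Power law: V₂/V₁ = (z₂/z₁)^α ⇒ α = ln(V₂/V₁) / ln(z₂/z₁)
α = ln(24.0/17.1) / ln(20.0/4.6) = ln(1.4035) / ln(4.3478)
  = 0.33898 / 1.46968 = 0.23065

α ≈ 0.231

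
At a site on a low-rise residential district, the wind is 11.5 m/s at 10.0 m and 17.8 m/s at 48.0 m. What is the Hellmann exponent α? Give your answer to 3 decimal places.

Power law: V₂/V₁ = (z₂/z₁)^α ⇒ α = ln(V₂/V₁) / ln(z₂/z₁)
α = ln(17.8/11.5) / ln(48.0/10.0) = ln(1.5478) / ln(4.8000)
  = 0.43685 / 1.56862 = 0.27849

α ≈ 0.278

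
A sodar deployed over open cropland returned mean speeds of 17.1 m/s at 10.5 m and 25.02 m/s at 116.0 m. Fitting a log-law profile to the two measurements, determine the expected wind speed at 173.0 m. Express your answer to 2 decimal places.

26.34 m/s

Log law: V ∝ ln(z/z₀). From the pair, with r = V₁/V₂ = 0.68345,
ln z₀ = (ln z₁ − r·ln z₂)/(1 − r) = (2.3514 − 0.68345×4.7536)/0.31655 = -2.8352 → z₀ = 0.05871 m
V₃ = V₁ · ln(z₃/z₀)/ln(z₁/z₀) = 17.1 × 7.9885/5.1866 = 26.3378 m/s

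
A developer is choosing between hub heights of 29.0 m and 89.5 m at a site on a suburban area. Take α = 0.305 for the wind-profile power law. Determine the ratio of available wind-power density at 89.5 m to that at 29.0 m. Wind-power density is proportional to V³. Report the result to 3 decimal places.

2.804

Speed ratio: V_B/V_A = (z_B/z_A)^α = (89.5/29.0)^0.305 = (3.0862)^0.305 = 1.41018
Power-density ratio: P_B/P_A = (V_B/V_A)³ = (1.41018)³ = 2.80430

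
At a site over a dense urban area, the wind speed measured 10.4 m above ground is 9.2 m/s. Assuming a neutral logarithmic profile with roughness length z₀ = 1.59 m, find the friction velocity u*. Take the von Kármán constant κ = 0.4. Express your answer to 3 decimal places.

Log law: V(z) = (u*/κ) · ln(z/z₀) ⇒ u* = κ · V / ln(z/z₀)
u* = 0.4 × 9.2 / ln(10.4/1.59) = 0.4 × 9.2 / 1.8781
   = 3.6800 / 1.8781 = 1.9595 m/s

u* ≈ 1.959 m/s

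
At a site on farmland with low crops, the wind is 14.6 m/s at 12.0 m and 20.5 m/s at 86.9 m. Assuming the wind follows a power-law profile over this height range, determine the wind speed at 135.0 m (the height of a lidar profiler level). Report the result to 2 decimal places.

First find α: α = ln(V₂/V₁)/ln(z₂/z₁) = ln(20.5/14.6)/ln(86.9/12.0) = 0.33940/1.97985 = 0.1714
Extrapolate from 86.9 m to 135.0 m: V₃ = 20.5 × (135.0/86.9)^0.1714 = 20.5 × 1.0784 = 22.1081 m/s

22.11 m/s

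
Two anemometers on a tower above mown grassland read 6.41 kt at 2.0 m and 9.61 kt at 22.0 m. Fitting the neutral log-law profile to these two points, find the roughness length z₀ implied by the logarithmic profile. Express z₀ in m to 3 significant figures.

Log law: V(z) ∝ ln(z/z₀). With r = V₁/V₂ = 6.41/9.61 = 0.66701,
r · ln(z₂/z₀) = ln(z₁/z₀) ⇒ ln z₀ = (ln z₁ − r·ln z₂)/(1 − r)
ln z₀ = (0.69315 − 0.66701×3.09104) / 0.33299 = -4.1101
z₀ = exp(-4.1101) = 0.01641 m

z₀ ≈ 0.0164 m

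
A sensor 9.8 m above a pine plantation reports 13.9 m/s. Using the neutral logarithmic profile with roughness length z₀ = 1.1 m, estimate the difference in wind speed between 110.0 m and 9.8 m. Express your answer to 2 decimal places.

Log law: V₂ = V₁ · ln(z₂/z₀)/ln(z₁/z₀) = 13.9 × 4.6052/2.1871 = 29.2683 m/s
ΔV = 29.2683 − 13.9 = 15.3683 m/s

15.37 m/s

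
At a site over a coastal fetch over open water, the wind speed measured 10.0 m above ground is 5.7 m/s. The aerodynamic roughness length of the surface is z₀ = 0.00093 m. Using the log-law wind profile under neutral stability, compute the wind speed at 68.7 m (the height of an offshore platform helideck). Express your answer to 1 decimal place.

6.9 m/s

Log law: V(z) ∝ ln(z/z₀), so V₂/V₁ = ln(z₂/z₀) / ln(z₁/z₀).
ln(68.7/0.00093) = 11.2101, ln(10.0/0.00093) = 9.2829
V₂ = 5.7 × 11.2101/9.2829 = 5.7 × 1.2076 = 6.8833 m/s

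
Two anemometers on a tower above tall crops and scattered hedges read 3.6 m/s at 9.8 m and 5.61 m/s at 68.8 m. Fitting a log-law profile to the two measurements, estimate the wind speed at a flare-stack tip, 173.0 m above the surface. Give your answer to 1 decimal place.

Log law: V ∝ ln(z/z₀). From the pair, with r = V₁/V₂ = 0.64171,
ln z₀ = (ln z₁ − r·ln z₂)/(1 − r) = (2.2824 − 0.64171×4.2312)/0.35829 = -1.2080 → z₀ = 0.2988 m
V₃ = V₁ · ln(z₃/z₀)/ln(z₁/z₀) = 3.6 × 6.3613/3.4904 = 6.5610 m/s

6.6 m/s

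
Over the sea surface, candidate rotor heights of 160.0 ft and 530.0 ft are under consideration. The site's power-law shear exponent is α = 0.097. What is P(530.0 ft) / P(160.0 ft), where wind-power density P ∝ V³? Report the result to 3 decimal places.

1.417

Speed ratio: V_B/V_A = (z_B/z_A)^α = (530.0/160.0)^0.097 = (3.3125)^0.097 = 1.12319
Power-density ratio: P_B/P_A = (V_B/V_A)³ = (1.12319)³ = 1.41699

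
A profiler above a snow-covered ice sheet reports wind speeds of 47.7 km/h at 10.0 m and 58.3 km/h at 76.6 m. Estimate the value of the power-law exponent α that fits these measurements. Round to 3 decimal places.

α ≈ 0.099

Power law: V₂/V₁ = (z₂/z₁)^α ⇒ α = ln(V₂/V₁) / ln(z₂/z₁)
α = ln(58.3/47.7) / ln(76.6/10.0) = ln(1.2222) / ln(7.6600)
  = 0.20067 / 2.03601 = 0.09856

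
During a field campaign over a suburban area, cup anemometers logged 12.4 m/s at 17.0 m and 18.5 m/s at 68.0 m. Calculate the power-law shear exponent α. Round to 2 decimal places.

α ≈ 0.29

Power law: V₂/V₁ = (z₂/z₁)^α ⇒ α = ln(V₂/V₁) / ln(z₂/z₁)
α = ln(18.5/12.4) / ln(68.0/17.0) = ln(1.4919) / ln(4.0000)
  = 0.40007 / 1.38629 = 0.28859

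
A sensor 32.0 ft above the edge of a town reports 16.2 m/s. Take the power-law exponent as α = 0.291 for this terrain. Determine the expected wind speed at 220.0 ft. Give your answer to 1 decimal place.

28.4 m/s

Power-law profile: V₂ = V₁ · (z₂/z₁)^α
V₂ = 16.2 × (220.0/32.0)^0.291 = 16.2 × (6.8750)^0.291
    = 16.2 × 1.7525 = 28.3897 m/s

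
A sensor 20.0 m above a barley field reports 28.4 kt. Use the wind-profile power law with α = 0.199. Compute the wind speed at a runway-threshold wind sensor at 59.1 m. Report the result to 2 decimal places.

Power-law profile: V₂ = V₁ · (z₂/z₁)^α
V₂ = 28.4 × (59.1/20.0)^0.199 = 28.4 × (2.9550)^0.199
    = 28.4 × 1.2406 = 35.2338 kt

35.23 kt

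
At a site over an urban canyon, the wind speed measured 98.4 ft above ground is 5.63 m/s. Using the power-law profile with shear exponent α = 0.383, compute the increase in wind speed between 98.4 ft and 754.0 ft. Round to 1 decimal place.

Power law: V₂ = V₁ · (z₂/z₁)^α = 5.63 × (7.6626)^0.383 = 12.2807 m/s
ΔV = 12.2807 − 5.63 = 6.6507 m/s

6.7 m/s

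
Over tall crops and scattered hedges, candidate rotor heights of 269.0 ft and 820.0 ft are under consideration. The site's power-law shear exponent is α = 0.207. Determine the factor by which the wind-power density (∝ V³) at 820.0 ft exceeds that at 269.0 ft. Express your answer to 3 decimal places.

Speed ratio: V_B/V_A = (z_B/z_A)^α = (820.0/269.0)^0.207 = (3.0483)^0.207 = 1.25951
Power-density ratio: P_B/P_A = (V_B/V_A)³ = (1.25951)³ = 1.99803

1.998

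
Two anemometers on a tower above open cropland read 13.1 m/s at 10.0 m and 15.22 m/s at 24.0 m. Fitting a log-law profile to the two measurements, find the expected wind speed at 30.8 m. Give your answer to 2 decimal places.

15.82 m/s

Log law: V ∝ ln(z/z₀). From the pair, with r = V₁/V₂ = 0.86071,
ln z₀ = (ln z₁ − r·ln z₂)/(1 − r) = (2.3026 − 0.86071×3.1781)/0.13929 = -3.1072 → z₀ = 0.04473 m
V₃ = V₁ · ln(z₃/z₀)/ln(z₁/z₀) = 13.1 × 6.5347/5.4097 = 15.8241 m/s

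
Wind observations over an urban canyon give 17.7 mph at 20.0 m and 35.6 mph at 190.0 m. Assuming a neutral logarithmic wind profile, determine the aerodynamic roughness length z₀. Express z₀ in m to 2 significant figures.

Log law: V(z) ∝ ln(z/z₀). With r = V₁/V₂ = 17.7/35.6 = 0.49719,
r · ln(z₂/z₀) = ln(z₁/z₀) ⇒ ln z₀ = (ln z₁ − r·ln z₂)/(1 − r)
ln z₀ = (2.99573 − 0.49719×5.24702) / 0.50281 = 0.7696
z₀ = exp(0.7696) = 2.159 m

z₀ ≈ 2.2 m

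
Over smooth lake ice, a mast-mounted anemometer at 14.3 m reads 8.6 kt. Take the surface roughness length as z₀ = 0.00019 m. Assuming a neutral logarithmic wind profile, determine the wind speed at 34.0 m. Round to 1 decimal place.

Log law: V(z) ∝ ln(z/z₀), so V₂/V₁ = ln(z₂/z₀) / ln(z₁/z₀).
ln(34.0/0.00019) = 12.0948, ln(14.3/0.00019) = 11.2287
V₂ = 8.6 × 12.0948/11.2287 = 8.6 × 1.0771 = 9.2633 kt

9.3 kt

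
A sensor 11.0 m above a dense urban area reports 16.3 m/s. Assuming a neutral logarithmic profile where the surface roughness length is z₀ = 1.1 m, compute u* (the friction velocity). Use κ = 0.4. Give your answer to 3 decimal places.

u* ≈ 2.832 m/s

Log law: V(z) = (u*/κ) · ln(z/z₀) ⇒ u* = κ · V / ln(z/z₀)
u* = 0.4 × 16.3 / ln(11.0/1.1) = 0.4 × 16.3 / 2.3026
   = 6.5200 / 2.3026 = 2.8316 m/s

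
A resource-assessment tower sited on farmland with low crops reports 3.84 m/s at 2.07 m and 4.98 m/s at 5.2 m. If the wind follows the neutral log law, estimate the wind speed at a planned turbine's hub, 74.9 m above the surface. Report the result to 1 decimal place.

Log law: V ∝ ln(z/z₀). From the pair, with r = V₁/V₂ = 0.77108,
ln z₀ = (ln z₁ − r·ln z₂)/(1 − r) = (0.7275 − 0.77108×1.6487)/0.22892 = -2.3751 → z₀ = 0.09300 m
V₃ = V₁ · ln(z₃/z₀)/ln(z₁/z₀) = 3.84 × 6.6913/3.1027 = 8.2814 m/s

8.3 m/s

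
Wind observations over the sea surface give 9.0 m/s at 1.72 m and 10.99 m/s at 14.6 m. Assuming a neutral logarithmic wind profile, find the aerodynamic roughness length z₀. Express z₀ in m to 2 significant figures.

Log law: V(z) ∝ ln(z/z₀). With r = V₁/V₂ = 9.0/10.99 = 0.81893,
r · ln(z₂/z₀) = ln(z₁/z₀) ⇒ ln z₀ = (ln z₁ − r·ln z₂)/(1 − r)
ln z₀ = (0.54232 − 0.81893×2.68102) / 0.18107 = -9.1302
z₀ = exp(-9.1302) = 0.0001083 m

z₀ ≈ 0.00011 m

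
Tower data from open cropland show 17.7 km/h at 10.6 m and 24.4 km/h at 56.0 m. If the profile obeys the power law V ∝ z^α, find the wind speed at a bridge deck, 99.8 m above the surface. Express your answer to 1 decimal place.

27.3 km/h

First find α: α = ln(V₂/V₁)/ln(z₂/z₁) = ln(24.4/17.7)/ln(56.0/10.6) = 0.32102/1.66450 = 0.1929
Extrapolate from 56.0 m to 99.8 m: V₃ = 24.4 × (99.8/56.0)^0.1929 = 24.4 × 1.1179 = 27.2764 km/h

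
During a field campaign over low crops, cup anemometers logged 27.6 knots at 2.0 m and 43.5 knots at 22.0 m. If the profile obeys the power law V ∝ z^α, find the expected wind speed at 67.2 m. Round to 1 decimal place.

53.8 knots

First find α: α = ln(V₂/V₁)/ln(z₂/z₁) = ln(43.5/27.6)/ln(22.0/2.0) = 0.45495/2.39790 = 0.1897
Extrapolate from 22.0 m to 67.2 m: V₃ = 43.5 × (67.2/22.0)^0.1897 = 43.5 × 1.2360 = 53.7646 knots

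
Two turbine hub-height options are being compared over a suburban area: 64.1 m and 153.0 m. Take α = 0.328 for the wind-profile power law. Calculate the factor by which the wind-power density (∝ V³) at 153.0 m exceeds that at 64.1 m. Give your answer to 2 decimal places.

Speed ratio: V_B/V_A = (z_B/z_A)^α = (153.0/64.1)^0.328 = (2.3869)^0.328 = 1.33024
Power-density ratio: P_B/P_A = (V_B/V_A)³ = (1.33024)³ = 2.35390

2.35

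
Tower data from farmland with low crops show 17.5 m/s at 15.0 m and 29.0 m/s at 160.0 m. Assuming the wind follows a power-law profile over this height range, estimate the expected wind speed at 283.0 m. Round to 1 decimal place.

First find α: α = ln(V₂/V₁)/ln(z₂/z₁) = ln(29.0/17.5)/ln(160.0/15.0) = 0.50509/2.36712 = 0.2134
Extrapolate from 160.0 m to 283.0 m: V₃ = 29.0 × (283.0/160.0)^0.2134 = 29.0 × 1.1294 = 32.7525 m/s

32.8 m/s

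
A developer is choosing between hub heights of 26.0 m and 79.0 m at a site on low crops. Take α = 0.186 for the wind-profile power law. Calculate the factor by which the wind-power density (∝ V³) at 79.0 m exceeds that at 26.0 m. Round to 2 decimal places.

Speed ratio: V_B/V_A = (z_B/z_A)^α = (79.0/26.0)^0.186 = (3.0385)^0.186 = 1.22963
Power-density ratio: P_B/P_A = (V_B/V_A)³ = (1.22963)³ = 1.85918

1.86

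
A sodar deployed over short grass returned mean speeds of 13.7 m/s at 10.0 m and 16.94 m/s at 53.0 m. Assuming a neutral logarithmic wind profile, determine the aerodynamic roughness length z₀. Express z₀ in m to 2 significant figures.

Log law: V(z) ∝ ln(z/z₀). With r = V₁/V₂ = 13.7/16.94 = 0.80874,
r · ln(z₂/z₀) = ln(z₁/z₀) ⇒ ln z₀ = (ln z₁ − r·ln z₂)/(1 − r)
ln z₀ = (2.30259 − 0.80874×3.97029) / 0.19126 = -4.7491
z₀ = exp(-4.7491) = 0.008659 m

z₀ ≈ 0.0087 m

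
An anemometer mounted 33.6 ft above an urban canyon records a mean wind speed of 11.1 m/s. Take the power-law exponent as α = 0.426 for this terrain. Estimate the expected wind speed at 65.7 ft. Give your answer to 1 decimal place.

Power-law profile: V₂ = V₁ · (z₂/z₁)^α
V₂ = 11.1 × (65.7/33.6)^0.426 = 11.1 × (1.9554)^0.426
    = 11.1 × 1.3306 = 14.7702 m/s

14.8 m/s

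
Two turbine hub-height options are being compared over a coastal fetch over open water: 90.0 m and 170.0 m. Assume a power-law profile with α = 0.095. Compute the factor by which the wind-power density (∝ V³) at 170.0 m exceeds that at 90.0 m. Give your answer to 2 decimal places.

Speed ratio: V_B/V_A = (z_B/z_A)^α = (170.0/90.0)^0.095 = (1.8889)^0.095 = 1.06228
Power-density ratio: P_B/P_A = (V_B/V_A)³ = (1.06228)³ = 1.19872

1.20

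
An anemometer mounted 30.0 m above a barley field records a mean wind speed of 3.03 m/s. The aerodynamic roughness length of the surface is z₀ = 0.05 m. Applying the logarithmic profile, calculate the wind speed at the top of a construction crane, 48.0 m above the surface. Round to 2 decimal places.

3.25 m/s

Log law: V(z) ∝ ln(z/z₀), so V₂/V₁ = ln(z₂/z₀) / ln(z₁/z₀).
ln(48.0/0.05) = 6.8669, ln(30.0/0.05) = 6.3969
V₂ = 3.03 × 6.8669/6.3969 = 3.03 × 1.0735 = 3.2526 m/s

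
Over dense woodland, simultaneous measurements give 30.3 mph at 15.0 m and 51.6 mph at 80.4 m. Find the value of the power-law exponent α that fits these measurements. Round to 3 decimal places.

Power law: V₂/V₁ = (z₂/z₁)^α ⇒ α = ln(V₂/V₁) / ln(z₂/z₁)
α = ln(51.6/30.3) / ln(80.4/15.0) = ln(1.7030) / ln(5.3600)
  = 0.53237 / 1.67896 = 0.31708

α ≈ 0.317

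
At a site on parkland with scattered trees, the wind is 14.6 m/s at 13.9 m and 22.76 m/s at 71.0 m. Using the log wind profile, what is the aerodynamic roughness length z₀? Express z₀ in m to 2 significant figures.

Log law: V(z) ∝ ln(z/z₀). With r = V₁/V₂ = 14.6/22.76 = 0.64148,
r · ln(z₂/z₀) = ln(z₁/z₀) ⇒ ln z₀ = (ln z₁ − r·ln z₂)/(1 − r)
ln z₀ = (2.63189 − 0.64148×4.26268) / 0.35852 = -0.2859
z₀ = exp(-0.2859) = 0.7513 m

z₀ ≈ 0.75 m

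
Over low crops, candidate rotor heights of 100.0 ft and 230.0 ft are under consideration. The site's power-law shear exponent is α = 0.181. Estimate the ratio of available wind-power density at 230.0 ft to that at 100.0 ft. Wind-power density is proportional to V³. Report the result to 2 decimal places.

1.57

Speed ratio: V_B/V_A = (z_B/z_A)^α = (230.0/100.0)^0.181 = (2.3000)^0.181 = 1.16271
Power-density ratio: P_B/P_A = (V_B/V_A)³ = (1.16271)³ = 1.57188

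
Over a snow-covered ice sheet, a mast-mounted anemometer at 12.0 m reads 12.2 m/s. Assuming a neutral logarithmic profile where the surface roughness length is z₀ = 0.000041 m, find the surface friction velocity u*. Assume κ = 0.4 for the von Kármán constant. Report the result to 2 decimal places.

u* ≈ 0.39 m/s

Log law: V(z) = (u*/κ) · ln(z/z₀) ⇒ u* = κ · V / ln(z/z₀)
u* = 0.4 × 12.2 / ln(12.0/0.000041) = 0.4 × 12.2 / 12.5868
   = 4.8800 / 12.5868 = 0.3877 m/s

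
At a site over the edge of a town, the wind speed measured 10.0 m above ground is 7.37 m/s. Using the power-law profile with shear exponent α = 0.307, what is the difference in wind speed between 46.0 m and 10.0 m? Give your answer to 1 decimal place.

4.4 m/s

Power law: V₂ = V₁ · (z₂/z₁)^α = 7.37 × (4.6000)^0.307 = 11.7743 m/s
ΔV = 11.7743 − 7.37 = 4.4043 m/s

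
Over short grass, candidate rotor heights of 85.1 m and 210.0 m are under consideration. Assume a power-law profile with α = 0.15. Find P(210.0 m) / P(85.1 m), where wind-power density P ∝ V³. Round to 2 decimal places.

Speed ratio: V_B/V_A = (z_B/z_A)^α = (210.0/85.1)^0.15 = (2.4677)^0.15 = 1.14510
Power-density ratio: P_B/P_A = (V_B/V_A)³ = (1.14510)³ = 1.50152

1.50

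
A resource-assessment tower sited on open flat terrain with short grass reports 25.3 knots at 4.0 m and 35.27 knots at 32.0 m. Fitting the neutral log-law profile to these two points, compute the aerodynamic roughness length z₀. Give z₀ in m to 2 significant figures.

Log law: V(z) ∝ ln(z/z₀). With r = V₁/V₂ = 25.3/35.27 = 0.71732,
r · ln(z₂/z₀) = ln(z₁/z₀) ⇒ ln z₀ = (ln z₁ − r·ln z₂)/(1 − r)
ln z₀ = (1.38629 − 0.71732×3.46574) / 0.28268 = -3.8905
z₀ = exp(-3.8905) = 0.02043 m

z₀ ≈ 0.020 m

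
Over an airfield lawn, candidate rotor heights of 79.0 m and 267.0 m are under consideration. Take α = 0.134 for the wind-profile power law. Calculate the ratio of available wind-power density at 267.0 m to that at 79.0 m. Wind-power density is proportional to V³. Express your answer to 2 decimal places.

Speed ratio: V_B/V_A = (z_B/z_A)^α = (267.0/79.0)^0.134 = (3.3797)^0.134 = 1.17725
Power-density ratio: P_B/P_A = (V_B/V_A)³ = (1.17725)³ = 1.63159

1.63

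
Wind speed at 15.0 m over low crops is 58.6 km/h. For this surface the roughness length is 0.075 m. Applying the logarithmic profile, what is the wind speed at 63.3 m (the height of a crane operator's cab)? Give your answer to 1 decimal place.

Log law: V(z) ∝ ln(z/z₀), so V₂/V₁ = ln(z₂/z₀) / ln(z₁/z₀).
ln(63.3/0.075) = 6.7382, ln(15.0/0.075) = 5.2983
V₂ = 58.6 × 6.7382/5.2983 = 58.6 × 1.2718 = 74.5247 km/h

74.5 km/h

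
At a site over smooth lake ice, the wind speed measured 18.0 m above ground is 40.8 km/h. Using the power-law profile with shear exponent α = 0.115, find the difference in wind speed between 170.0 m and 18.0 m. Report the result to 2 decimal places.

Power law: V₂ = V₁ · (z₂/z₁)^α = 40.8 × (9.4444)^0.115 = 52.8209 km/h
ΔV = 52.8209 − 40.8 = 12.0209 km/h

12.02 km/h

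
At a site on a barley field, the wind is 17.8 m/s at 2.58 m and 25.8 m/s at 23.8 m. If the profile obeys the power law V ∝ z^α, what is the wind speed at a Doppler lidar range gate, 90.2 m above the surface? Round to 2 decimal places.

32.23 m/s

First find α: α = ln(V₂/V₁)/ln(z₂/z₁) = ln(25.8/17.8)/ln(23.8/2.58) = 0.37118/2.22190 = 0.1671
Extrapolate from 23.8 m to 90.2 m: V₃ = 25.8 × (90.2/23.8)^0.1671 = 25.8 × 1.2493 = 32.2316 m/s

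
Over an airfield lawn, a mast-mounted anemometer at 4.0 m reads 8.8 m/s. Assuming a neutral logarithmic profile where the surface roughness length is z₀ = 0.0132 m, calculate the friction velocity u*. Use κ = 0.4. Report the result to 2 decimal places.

Log law: V(z) = (u*/κ) · ln(z/z₀) ⇒ u* = κ · V / ln(z/z₀)
u* = 0.4 × 8.8 / ln(4.0/0.0132) = 0.4 × 8.8 / 5.7138
   = 3.5200 / 5.7138 = 0.6160 m/s

u* ≈ 0.62 m/s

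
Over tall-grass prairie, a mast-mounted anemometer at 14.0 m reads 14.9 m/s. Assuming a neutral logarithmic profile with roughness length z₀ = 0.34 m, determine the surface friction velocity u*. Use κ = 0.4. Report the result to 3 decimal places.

Log law: V(z) = (u*/κ) · ln(z/z₀) ⇒ u* = κ · V / ln(z/z₀)
u* = 0.4 × 14.9 / ln(14.0/0.34) = 0.4 × 14.9 / 3.7179
   = 5.9600 / 3.7179 = 1.6031 m/s

u* ≈ 1.603 m/s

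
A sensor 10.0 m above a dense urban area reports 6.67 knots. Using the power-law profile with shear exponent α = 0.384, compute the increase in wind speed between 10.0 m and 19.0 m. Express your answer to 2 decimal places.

1.86 knots

Power law: V₂ = V₁ · (z₂/z₁)^α = 6.67 × (1.9000)^0.384 = 8.5343 knots
ΔV = 8.5343 − 6.67 = 1.8643 knots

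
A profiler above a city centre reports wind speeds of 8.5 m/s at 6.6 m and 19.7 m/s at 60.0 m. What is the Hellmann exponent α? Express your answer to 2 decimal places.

α ≈ 0.38

Power law: V₂/V₁ = (z₂/z₁)^α ⇒ α = ln(V₂/V₁) / ln(z₂/z₁)
α = ln(19.7/8.5) / ln(60.0/6.6) = ln(2.3176) / ln(9.0909)
  = 0.84055 / 2.20727 = 0.38081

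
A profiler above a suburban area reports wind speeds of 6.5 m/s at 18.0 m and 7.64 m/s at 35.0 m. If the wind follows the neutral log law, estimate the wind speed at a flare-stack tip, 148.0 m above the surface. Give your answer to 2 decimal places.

Log law: V ∝ ln(z/z₀). From the pair, with r = V₁/V₂ = 0.85079,
ln z₀ = (ln z₁ − r·ln z₂)/(1 − r) = (2.8904 − 0.85079×3.5553)/0.14921 = -0.9012 → z₀ = 0.4061 m
V₃ = V₁ · ln(z₃/z₀)/ln(z₁/z₀) = 6.5 × 5.8984/3.7915 = 10.1119 m/s

10.11 m/s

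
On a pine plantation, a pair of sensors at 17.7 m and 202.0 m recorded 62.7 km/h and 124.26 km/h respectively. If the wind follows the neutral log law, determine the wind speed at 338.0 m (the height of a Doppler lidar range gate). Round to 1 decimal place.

Log law: V ∝ ln(z/z₀). From the pair, with r = V₁/V₂ = 0.50459,
ln z₀ = (ln z₁ − r·ln z₂)/(1 − r) = (2.8736 − 0.50459×5.3083)/0.49541 = 0.3938 → z₀ = 1.483 m
V₃ = V₁ · ln(z₃/z₀)/ln(z₁/z₀) = 62.7 × 5.4293/2.4798 = 137.2759 km/h

137.3 km/h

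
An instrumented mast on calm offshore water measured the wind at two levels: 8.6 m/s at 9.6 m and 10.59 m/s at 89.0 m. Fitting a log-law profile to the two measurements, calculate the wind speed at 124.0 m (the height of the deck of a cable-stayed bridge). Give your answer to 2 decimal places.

Log law: V ∝ ln(z/z₀). From the pair, with r = V₁/V₂ = 0.81209,
ln z₀ = (ln z₁ − r·ln z₂)/(1 − r) = (2.2618 − 0.81209×4.4886)/0.18791 = -7.3619 → z₀ = 0.0006350 m
V₃ = V₁ · ln(z₃/z₀)/ln(z₁/z₀) = 8.6 × 12.1822/9.6237 = 10.8864 m/s

10.89 m/s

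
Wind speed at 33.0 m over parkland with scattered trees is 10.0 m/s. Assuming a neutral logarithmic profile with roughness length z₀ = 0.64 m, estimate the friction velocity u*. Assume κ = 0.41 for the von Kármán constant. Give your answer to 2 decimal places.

Log law: V(z) = (u*/κ) · ln(z/z₀) ⇒ u* = κ · V / ln(z/z₀)
u* = 0.41 × 10.0 / ln(33.0/0.64) = 0.41 × 10.0 / 3.9428
   = 4.1000 / 3.9428 = 1.0399 m/s

u* ≈ 1.04 m/s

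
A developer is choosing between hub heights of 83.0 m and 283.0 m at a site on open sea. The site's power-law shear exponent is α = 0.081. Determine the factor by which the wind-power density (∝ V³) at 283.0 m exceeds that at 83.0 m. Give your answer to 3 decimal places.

1.347

Speed ratio: V_B/V_A = (z_B/z_A)^α = (283.0/83.0)^0.081 = (3.4096)^0.081 = 1.10446
Power-density ratio: P_B/P_A = (V_B/V_A)³ = (1.10446)³ = 1.34725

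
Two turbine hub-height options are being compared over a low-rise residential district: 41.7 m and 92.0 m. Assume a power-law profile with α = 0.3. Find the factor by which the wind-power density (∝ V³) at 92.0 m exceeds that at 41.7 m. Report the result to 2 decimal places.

2.04

Speed ratio: V_B/V_A = (z_B/z_A)^α = (92.0/41.7)^0.3 = (2.2062)^0.3 = 1.26793
Power-density ratio: P_B/P_A = (V_B/V_A)³ = (1.26793)³ = 2.03839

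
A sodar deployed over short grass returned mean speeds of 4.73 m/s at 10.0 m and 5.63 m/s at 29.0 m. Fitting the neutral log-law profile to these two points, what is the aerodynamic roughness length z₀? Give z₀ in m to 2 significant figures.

z₀ ≈ 0.037 m

Log law: V(z) ∝ ln(z/z₀). With r = V₁/V₂ = 4.73/5.63 = 0.84014,
r · ln(z₂/z₀) = ln(z₁/z₀) ⇒ ln z₀ = (ln z₁ − r·ln z₂)/(1 − r)
ln z₀ = (2.30259 − 0.84014×3.36730) / 0.15986 = -3.2931
z₀ = exp(-3.2931) = 0.03714 m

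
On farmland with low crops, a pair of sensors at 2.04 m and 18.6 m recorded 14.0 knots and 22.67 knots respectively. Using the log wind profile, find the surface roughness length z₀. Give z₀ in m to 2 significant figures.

Log law: V(z) ∝ ln(z/z₀). With r = V₁/V₂ = 14.0/22.67 = 0.61756,
r · ln(z₂/z₀) = ln(z₁/z₀) ⇒ ln z₀ = (ln z₁ − r·ln z₂)/(1 − r)
ln z₀ = (0.71295 − 0.61756×2.92316) / 0.38244 = -2.8560
z₀ = exp(-2.8560) = 0.05750 m

z₀ ≈ 0.057 m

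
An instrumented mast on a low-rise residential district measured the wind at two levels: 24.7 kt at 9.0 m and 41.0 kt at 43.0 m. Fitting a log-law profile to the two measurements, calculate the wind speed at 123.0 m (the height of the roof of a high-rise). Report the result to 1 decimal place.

Log law: V ∝ ln(z/z₀). From the pair, with r = V₁/V₂ = 0.60244,
ln z₀ = (ln z₁ − r·ln z₂)/(1 − r) = (2.1972 − 0.60244×3.7612)/0.39756 = -0.1727 → z₀ = 0.8414 m
V₃ = V₁ · ln(z₃/z₀)/ln(z₁/z₀) = 24.7 × 4.9849/2.3700 = 51.9535 kt

52.0 kt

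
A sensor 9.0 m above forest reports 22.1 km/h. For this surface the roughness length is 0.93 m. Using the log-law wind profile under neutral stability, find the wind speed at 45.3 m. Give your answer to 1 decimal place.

Log law: V(z) ∝ ln(z/z₀), so V₂/V₁ = ln(z₂/z₀) / ln(z₁/z₀).
ln(45.3/0.93) = 3.8859, ln(9.0/0.93) = 2.2698
V₂ = 22.1 × 3.8859/2.2698 = 22.1 × 1.7120 = 37.8351 km/h

37.8 km/h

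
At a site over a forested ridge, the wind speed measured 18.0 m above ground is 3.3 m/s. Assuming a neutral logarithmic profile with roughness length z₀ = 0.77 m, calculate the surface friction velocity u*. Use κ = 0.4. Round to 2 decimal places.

u* ≈ 0.42 m/s

Log law: V(z) = (u*/κ) · ln(z/z₀) ⇒ u* = κ · V / ln(z/z₀)
u* = 0.4 × 3.3 / ln(18.0/0.77) = 0.4 × 3.3 / 3.1517
   = 1.3200 / 3.1517 = 0.4188 m/s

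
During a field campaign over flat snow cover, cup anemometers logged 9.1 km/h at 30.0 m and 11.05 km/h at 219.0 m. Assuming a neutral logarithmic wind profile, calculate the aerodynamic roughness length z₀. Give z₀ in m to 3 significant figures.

Log law: V(z) ∝ ln(z/z₀). With r = V₁/V₂ = 9.1/11.05 = 0.82353,
r · ln(z₂/z₀) = ln(z₁/z₀) ⇒ ln z₀ = (ln z₁ − r·ln z₂)/(1 − r)
ln z₀ = (3.40120 − 0.82353×5.38907) / 0.17647 = -5.8755
z₀ = exp(-5.8755) = 0.002807 m

z₀ ≈ 0.00281 m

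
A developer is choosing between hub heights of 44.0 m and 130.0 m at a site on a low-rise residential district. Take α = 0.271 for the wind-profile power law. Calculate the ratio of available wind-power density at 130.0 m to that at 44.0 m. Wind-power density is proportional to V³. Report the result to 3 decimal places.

2.413

Speed ratio: V_B/V_A = (z_B/z_A)^α = (130.0/44.0)^0.271 = (2.9545)^0.271 = 1.34123
Power-density ratio: P_B/P_A = (V_B/V_A)³ = (1.34123)³ = 2.41273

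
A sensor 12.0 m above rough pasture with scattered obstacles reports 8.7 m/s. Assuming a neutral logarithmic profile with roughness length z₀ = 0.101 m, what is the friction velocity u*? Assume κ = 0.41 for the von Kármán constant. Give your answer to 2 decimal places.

u* ≈ 0.75 m/s

Log law: V(z) = (u*/κ) · ln(z/z₀) ⇒ u* = κ · V / ln(z/z₀)
u* = 0.41 × 8.7 / ln(12.0/0.101) = 0.41 × 8.7 / 4.7775
   = 3.5670 / 4.7775 = 0.7466 m/s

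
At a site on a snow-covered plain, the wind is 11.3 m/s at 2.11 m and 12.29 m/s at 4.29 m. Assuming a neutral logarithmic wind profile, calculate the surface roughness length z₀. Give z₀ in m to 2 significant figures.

Log law: V(z) ∝ ln(z/z₀). With r = V₁/V₂ = 11.3/12.29 = 0.91945,
r · ln(z₂/z₀) = ln(z₁/z₀) ⇒ ln z₀ = (ln z₁ − r·ln z₂)/(1 − r)
ln z₀ = (0.74669 − 0.91945×1.45629) / 0.08055 = -7.3528
z₀ = exp(-7.3528) = 0.0006408 m

z₀ ≈ 0.00064 m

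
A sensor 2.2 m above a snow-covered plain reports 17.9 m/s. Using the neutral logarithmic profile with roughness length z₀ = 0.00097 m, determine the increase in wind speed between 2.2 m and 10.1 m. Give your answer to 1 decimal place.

Log law: V₂ = V₁ · ln(z₂/z₀)/ln(z₁/z₀) = 17.9 × 9.2507/7.7267 = 21.4308 m/s
ΔV = 21.4308 − 17.9 = 3.5308 m/s

3.5 m/s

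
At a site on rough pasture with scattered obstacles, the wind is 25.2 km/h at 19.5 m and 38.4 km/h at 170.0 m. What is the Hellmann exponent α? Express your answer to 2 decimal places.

α ≈ 0.19

Power law: V₂/V₁ = (z₂/z₁)^α ⇒ α = ln(V₂/V₁) / ln(z₂/z₁)
α = ln(38.4/25.2) / ln(170.0/19.5) = ln(1.5238) / ln(8.7179)
  = 0.42121 / 2.16538 = 0.19452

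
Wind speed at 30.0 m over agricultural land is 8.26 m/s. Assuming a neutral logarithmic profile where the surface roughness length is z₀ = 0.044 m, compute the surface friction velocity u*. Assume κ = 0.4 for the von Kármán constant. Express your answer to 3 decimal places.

u* ≈ 0.506 m/s

Log law: V(z) = (u*/κ) · ln(z/z₀) ⇒ u* = κ · V / ln(z/z₀)
u* = 0.4 × 8.26 / ln(30.0/0.044) = 0.4 × 8.26 / 6.5248
   = 3.3040 / 6.5248 = 0.5064 m/s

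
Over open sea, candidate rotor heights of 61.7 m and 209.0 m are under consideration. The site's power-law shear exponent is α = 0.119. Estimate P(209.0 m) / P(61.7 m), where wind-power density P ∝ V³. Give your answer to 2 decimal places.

1.55

Speed ratio: V_B/V_A = (z_B/z_A)^α = (209.0/61.7)^0.119 = (3.3874)^0.119 = 1.15625
Power-density ratio: P_B/P_A = (V_B/V_A)³ = (1.15625)³ = 1.54583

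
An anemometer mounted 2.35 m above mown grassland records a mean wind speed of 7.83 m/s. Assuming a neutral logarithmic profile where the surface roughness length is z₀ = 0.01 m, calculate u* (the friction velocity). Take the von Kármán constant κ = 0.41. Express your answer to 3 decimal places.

Log law: V(z) = (u*/κ) · ln(z/z₀) ⇒ u* = κ · V / ln(z/z₀)
u* = 0.41 × 7.83 / ln(2.35/0.01) = 0.41 × 7.83 / 5.4596
   = 3.2103 / 5.4596 = 0.5880 m/s

u* ≈ 0.588 m/s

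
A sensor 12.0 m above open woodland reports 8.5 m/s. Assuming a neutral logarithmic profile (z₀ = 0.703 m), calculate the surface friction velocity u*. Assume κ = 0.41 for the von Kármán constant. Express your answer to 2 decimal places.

u* ≈ 1.23 m/s

Log law: V(z) = (u*/κ) · ln(z/z₀) ⇒ u* = κ · V / ln(z/z₀)
u* = 0.41 × 8.5 / ln(12.0/0.703) = 0.41 × 8.5 / 2.8373
   = 3.4850 / 2.8373 = 1.2283 m/s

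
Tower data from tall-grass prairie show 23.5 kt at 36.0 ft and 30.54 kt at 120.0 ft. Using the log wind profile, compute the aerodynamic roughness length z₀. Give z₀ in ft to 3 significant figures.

Log law: V(z) ∝ ln(z/z₀). With r = V₁/V₂ = 23.5/30.54 = 0.76948,
r · ln(z₂/z₀) = ln(z₁/z₀) ⇒ ln z₀ = (ln z₁ − r·ln z₂)/(1 − r)
ln z₀ = (3.58352 − 0.76948×4.78749) / 0.23052 = -0.4354
z₀ = exp(-0.4354) = 0.6470 ft

z₀ ≈ 0.647 ft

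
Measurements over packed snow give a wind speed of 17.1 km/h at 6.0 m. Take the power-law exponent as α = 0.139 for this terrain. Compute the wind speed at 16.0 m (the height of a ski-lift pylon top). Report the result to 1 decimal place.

19.6 km/h

Power-law profile: V₂ = V₁ · (z₂/z₁)^α
V₂ = 17.1 × (16.0/6.0)^0.139 = 17.1 × (2.6667)^0.139
    = 17.1 × 1.1461 = 19.5977 km/h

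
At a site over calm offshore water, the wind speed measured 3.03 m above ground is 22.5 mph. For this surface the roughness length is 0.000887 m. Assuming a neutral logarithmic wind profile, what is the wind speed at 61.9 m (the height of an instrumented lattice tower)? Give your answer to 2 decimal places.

Log law: V(z) ∝ ln(z/z₀), so V₂/V₁ = ln(z₂/z₀) / ln(z₁/z₀).
ln(61.9/0.000887) = 11.1532, ln(3.03/0.000887) = 8.1362
V₂ = 22.5 × 11.1532/8.1362 = 22.5 × 1.3708 = 30.8431 mph

30.84 mph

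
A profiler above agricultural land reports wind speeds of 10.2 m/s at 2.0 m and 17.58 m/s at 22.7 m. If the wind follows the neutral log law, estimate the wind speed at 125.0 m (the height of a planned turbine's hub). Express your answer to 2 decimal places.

22.76 m/s

Log law: V ∝ ln(z/z₀). From the pair, with r = V₁/V₂ = 0.58020,
ln z₀ = (ln z₁ − r·ln z₂)/(1 − r) = (0.6931 − 0.58020×3.1224)/0.41980 = -2.6643 → z₀ = 0.06965 m
V₃ = V₁ · ln(z₃/z₀)/ln(z₁/z₀) = 10.2 × 7.4926/3.3575 = 22.7627 m/s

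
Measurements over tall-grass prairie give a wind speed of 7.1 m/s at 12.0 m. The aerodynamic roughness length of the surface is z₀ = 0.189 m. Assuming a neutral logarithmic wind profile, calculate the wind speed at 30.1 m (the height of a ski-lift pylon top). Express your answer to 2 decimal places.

8.67 m/s

Log law: V(z) ∝ ln(z/z₀), so V₂/V₁ = ln(z₂/z₀) / ln(z₁/z₀).
ln(30.1/0.189) = 5.0705, ln(12.0/0.189) = 4.1509
V₂ = 7.1 × 5.0705/4.1509 = 7.1 × 1.2215 = 8.6730 m/s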